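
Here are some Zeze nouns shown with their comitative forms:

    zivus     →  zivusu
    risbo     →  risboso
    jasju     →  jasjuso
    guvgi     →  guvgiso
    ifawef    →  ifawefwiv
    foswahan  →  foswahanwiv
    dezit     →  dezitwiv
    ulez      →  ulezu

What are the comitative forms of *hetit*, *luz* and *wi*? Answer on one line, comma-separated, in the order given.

hetitwiv, luzu, wiso

The pattern is sibilance of the final sound: -u when the stem ends in a sibilant (*zivus*, *ulez*); -wiv when the stem ends in a non-sibilant consonant (*ifawef*, *foswahan*, *dezit*); -so when the stem ends in a vowel (*risbo*, *jasju*, *guvgi*).
Since the final sound of *hetit* is /t/ (a non-sibilant consonant), it takes -wiv, giving *hetitwiv*.
The final sound of *luz* is /z/, which is a sibilant, so the suffix is -u, giving *luzu*.
Since the final sound of *wi* is /i/ (a vowel), it takes -so, giving *wiso*.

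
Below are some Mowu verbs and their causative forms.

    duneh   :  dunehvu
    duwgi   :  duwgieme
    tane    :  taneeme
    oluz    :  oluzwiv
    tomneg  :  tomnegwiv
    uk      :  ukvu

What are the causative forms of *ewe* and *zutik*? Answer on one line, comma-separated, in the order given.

The suffix is conditioned by the final sound: -vu when the stem ends in a voiceless consonant (*duneh*, *uk*); -wiv when the stem ends in a voiced consonant (*oluz*, *tomneg*); -eme when the stem ends in a vowel (*duwgi*, *tane*).
The final sound of *ewe* is /e/, which is a vowel, so the suffix is -eme, giving *eweeme*.
Since the final sound of *zutik* is /k/ (a voiceless consonant), it takes -vu, giving *zutikvu*.

eweeme, zutikvu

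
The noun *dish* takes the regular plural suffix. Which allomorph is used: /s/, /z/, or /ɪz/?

/ɪz/

The stem *dish* ends in a sibilant (/s, z, ʃ, ʒ, tʃ, dʒ/).
The plural suffix surfaces as /ɪz/ after sibilants, /s/ after other voiceless consonants, and /z/ after other voiced sounds.
So the plural -s on *dish* is pronounced /ɪz/.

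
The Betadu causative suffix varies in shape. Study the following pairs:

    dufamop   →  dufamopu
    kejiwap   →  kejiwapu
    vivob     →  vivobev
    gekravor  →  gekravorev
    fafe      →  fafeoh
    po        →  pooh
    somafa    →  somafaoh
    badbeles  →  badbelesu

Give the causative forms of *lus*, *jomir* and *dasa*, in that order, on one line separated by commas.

Looking at the final sound of each stem: -u when the stem ends in a voiceless consonant (*dufamop*, *kejiwap*, *badbeles*); -ev when the stem ends in a voiced consonant (*vivob*, *gekravor*); -oh when the stem ends in a vowel (*fafe*, *po*, *somafa*).
The final sound of *lus* is /s/, which is a voiceless consonant, so the suffix is -u, giving *lusu*.
*jomir*: final sound = /r/, a voiced consonant → -ev → *jomirev*.
The final sound of *dasa* is /a/, which is a vowel, so the suffix is -oh, giving *dasaoh*.

lusu, jomirev, dasaoh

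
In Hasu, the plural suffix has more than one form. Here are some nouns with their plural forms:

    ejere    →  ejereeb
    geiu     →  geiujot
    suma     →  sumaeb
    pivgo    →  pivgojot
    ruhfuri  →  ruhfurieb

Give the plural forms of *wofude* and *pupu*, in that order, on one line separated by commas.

wofudeeb, pupujot

The pattern is rounding harmony: -jot when the last vowel of the stem is a rounded vowel (*geiu*, *pivgo*); -eb when the last vowel of the stem is an unrounded vowel (*ejere*, *suma*, *ruhfuri*).
Since the last vowel of *wofude* is /e/ (an unrounded vowel), it takes -eb, giving *wofudeeb*.
The last vowel of *pupu* is /u/, which is a rounded vowel, so the suffix is -jot, giving *pupujot*.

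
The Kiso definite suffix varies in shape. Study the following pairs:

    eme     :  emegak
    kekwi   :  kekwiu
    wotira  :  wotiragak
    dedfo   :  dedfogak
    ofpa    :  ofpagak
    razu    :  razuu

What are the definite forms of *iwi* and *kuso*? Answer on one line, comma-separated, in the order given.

The alternation tracks the last vowel of the stem — -u when the last vowel of the stem is a high vowel (*kekwi*, *razu*); -gak when the last vowel of the stem is a non-high vowel (*eme*, *wotira*, *dedfo*, *ofpa*).
*iwi* — last vowel /i/ (a high vowel) → -u → *iwiu*.
The last vowel of *kuso* is /o/, which is a non-high vowel, so the suffix is -gak, giving *kusogak*.

iwiu, kusogak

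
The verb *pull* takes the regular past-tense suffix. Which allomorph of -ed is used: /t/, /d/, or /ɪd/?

The stem *pull* ends in a voiced sound other than /d/.
The -ed suffix is realized as /ɪd/ after /t, d/; as /t/ after other voiceless consonants; and as /d/ after other voiced sounds.
So -ed on *pull* is pronounced /d/.

/d/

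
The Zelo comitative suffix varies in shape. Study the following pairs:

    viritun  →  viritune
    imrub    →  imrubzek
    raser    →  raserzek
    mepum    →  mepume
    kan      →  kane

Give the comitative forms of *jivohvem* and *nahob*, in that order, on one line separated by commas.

jivohveme, nahobzek

Looking at the final consonant of each stem: -e when the stem ends in a nasal (*viritun*, *mepum*, *kan*); -zek when the stem ends in a non-nasal consonant (*imrub*, *raser*).
*jivohvem* — final consonant /m/ (a nasal) → -e → *jivohveme*.
*nahob*: final consonant = /b/, non-nasal → -zek → *nahobzek*.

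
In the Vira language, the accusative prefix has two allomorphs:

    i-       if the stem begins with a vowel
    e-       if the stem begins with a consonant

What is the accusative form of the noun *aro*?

*aro* — first sound /a/ (a vowel) → i- → *iaro*.

iaro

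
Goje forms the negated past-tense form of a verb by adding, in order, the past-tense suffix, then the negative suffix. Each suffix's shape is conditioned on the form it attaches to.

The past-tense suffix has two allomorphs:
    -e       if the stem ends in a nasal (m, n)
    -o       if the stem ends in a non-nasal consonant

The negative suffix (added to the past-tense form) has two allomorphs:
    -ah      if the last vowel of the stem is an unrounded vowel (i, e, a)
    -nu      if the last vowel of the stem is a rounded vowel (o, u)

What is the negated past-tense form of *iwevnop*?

The final consonant of *iwevnop* is /p/, which is non-nasal, so the past-tense suffix is -o, giving *iwevnopo*.
Since the last vowel of the past-tense form *iwevnopo* is /o/ (a rounded vowel), it takes -nu, giving *iwevnoponu*.

iwevnoponu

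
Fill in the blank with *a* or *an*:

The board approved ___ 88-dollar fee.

The indefinite article is chosen by the initial *sound* of the following word, not its spelling.
The number *88* is spoken "eighty-…", beginning with /ˈeɪti/ — a vowel sound.
So the article is *an*: The board approved an 88-dollar fee.

an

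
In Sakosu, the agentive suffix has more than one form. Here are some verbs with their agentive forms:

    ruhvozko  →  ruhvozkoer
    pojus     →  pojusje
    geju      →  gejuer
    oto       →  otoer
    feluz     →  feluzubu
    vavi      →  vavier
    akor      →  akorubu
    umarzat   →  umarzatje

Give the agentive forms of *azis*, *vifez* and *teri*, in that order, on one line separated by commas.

azisje, vifezubu, terier

The alternation tracks the final sound of the stem — -je when the stem ends in a voiceless consonant (*pojus*, *umarzat*); -ubu when the stem ends in a voiced consonant (*feluz*, *akor*); -er when the stem ends in a vowel (*ruhvozko*, *geju*, *oto*, *vavi*).
*azis* — final sound /s/ (a voiceless consonant) → -je → *azisje*.
*vifez*: final sound = /z/, a voiced consonant → -ubu → *vifezubu*.
*teri*: final sound = /i/, a vowel → -er → *terier*.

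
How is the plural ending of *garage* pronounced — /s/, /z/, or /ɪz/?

The stem *garage* ends in a sibilant (/s, z, ʃ, ʒ, tʃ, dʒ/).
The plural suffix surfaces as /ɪz/ after sibilants, /s/ after other voiceless consonants, and /z/ after other voiced sounds.
So the plural -s on *garage* is pronounced /ɪz/.

/ɪz/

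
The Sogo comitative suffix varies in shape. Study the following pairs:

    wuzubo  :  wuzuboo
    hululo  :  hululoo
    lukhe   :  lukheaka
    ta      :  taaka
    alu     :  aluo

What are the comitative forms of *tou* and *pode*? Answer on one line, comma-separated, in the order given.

The pattern is rounding harmony: -o when the last vowel of the stem is a rounded vowel (*wuzubo*, *hululo*, *alu*); -aka when the last vowel of the stem is an unrounded vowel (*lukhe*, *ta*).
*tou*: last vowel = /u/, a rounded vowel → -o → *touo*.
The last vowel of *pode* is /e/, which is an unrounded vowel, so the suffix is -aka, giving *podeaka*.

touo, podeaka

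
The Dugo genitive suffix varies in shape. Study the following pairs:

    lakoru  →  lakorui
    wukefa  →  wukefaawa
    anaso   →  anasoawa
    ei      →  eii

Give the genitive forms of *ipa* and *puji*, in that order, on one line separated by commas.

The suffix is conditioned by the last vowel: -i when the last vowel of the stem is a high vowel (*lakoru*, *ei*); -awa when the last vowel of the stem is a non-high vowel (*wukefa*, *anaso*).
The last vowel of *ipa* is /a/, which is a non-high vowel, so the suffix is -awa, giving *ipaawa*.
*puji* — last vowel /i/ (a high vowel) → -i → *pujii*.

ipaawa, pujii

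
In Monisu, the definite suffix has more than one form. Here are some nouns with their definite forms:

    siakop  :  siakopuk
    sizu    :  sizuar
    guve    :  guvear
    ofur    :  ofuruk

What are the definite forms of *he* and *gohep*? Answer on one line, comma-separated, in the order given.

hear, gohepuk

The pattern is consonant vs. vowel: -uk when the stem ends in a consonant (*siakop*, *ofur*); -ar when the stem ends in a vowel (*sizu*, *guve*).
*he*: final sound = /e/, a vowel → -ar → *hear*.
*gohep* — final sound /p/ (a consonant) → -uk → *gohepuk*.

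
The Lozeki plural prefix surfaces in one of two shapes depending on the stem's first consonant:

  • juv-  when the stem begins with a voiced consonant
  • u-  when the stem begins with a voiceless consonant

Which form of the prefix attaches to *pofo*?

Since the first consonant of *pofo* is /p/ (voiceless), it takes u-.

u-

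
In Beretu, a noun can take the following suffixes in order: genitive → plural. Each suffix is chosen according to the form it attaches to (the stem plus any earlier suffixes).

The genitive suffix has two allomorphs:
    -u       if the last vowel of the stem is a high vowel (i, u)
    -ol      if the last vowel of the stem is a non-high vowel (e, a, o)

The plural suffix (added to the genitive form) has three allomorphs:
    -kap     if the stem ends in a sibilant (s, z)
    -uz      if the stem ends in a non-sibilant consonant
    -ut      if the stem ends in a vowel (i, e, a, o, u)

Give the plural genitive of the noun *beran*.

beranoluz

The last vowel of *beran* is /a/, which is a non-high vowel, so the genitive suffix is -ol, giving *beranol*.
Since the final sound of the genitive form *beranol* is /l/ (a non-sibilant consonant), it takes -uz, giving *beranoluz*.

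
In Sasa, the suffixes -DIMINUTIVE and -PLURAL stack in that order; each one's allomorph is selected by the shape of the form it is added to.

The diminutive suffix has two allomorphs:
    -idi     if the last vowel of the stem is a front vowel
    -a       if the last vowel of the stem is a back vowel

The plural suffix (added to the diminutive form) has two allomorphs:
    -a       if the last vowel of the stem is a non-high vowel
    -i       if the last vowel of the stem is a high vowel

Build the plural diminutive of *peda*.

pedaaa

*peda*: last vowel = /a/, a back vowel → -a → *pedaa*.
The last vowel of the diminutive form *pedaa* is /a/, which is a non-high vowel, so the plural suffix is -a, giving *pedaaa*.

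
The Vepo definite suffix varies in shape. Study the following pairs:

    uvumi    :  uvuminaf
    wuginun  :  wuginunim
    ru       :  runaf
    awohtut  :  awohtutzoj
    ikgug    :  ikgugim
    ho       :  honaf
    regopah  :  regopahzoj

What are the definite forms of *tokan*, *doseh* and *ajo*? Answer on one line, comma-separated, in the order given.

The alternation tracks the final sound of the stem — -zoj when the stem ends in a voiceless consonant (*awohtut*, *regopah*); -im when the stem ends in a voiced consonant (*wuginun*, *ikgug*); -naf when the stem ends in a vowel (*uvumi*, *ru*, *ho*).
*tokan*: final sound = /n/, a voiced consonant → -im → *tokanim*.
The final sound of *doseh* is /h/, which is a voiceless consonant, so the suffix is -zoj, giving *dosehzoj*.
The final sound of *ajo* is /o/, which is a vowel, so the suffix is -naf, giving *ajonaf*.

tokanim, dosehzoj, ajonaf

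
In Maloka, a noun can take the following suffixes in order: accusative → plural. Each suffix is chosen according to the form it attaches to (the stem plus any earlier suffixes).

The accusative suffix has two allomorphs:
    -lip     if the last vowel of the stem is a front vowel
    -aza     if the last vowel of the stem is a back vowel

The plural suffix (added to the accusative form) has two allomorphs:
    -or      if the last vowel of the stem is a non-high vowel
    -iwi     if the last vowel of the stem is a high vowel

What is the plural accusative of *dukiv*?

The last vowel of *dukiv* is /i/, which is a front vowel, so the accusative suffix is -lip, giving *dukivlip*.
The accusative form *dukivlip*: last vowel = /i/, a high vowel → -iwi → *dukivlipiwi*.

dukivlipiwi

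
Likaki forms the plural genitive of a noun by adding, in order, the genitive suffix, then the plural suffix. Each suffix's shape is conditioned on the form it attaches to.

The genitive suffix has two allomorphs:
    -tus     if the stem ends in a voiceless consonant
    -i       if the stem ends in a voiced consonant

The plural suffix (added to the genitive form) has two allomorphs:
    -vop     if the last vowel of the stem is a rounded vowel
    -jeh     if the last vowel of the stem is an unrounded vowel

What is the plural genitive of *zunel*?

zunelijeh

The final consonant of *zunel* is /l/, which is voiced, so the genitive suffix is -i, giving *zuneli*.
Since the last vowel of the genitive form *zuneli* is /i/ (an unrounded vowel), it takes -jeh, giving *zunelijeh*.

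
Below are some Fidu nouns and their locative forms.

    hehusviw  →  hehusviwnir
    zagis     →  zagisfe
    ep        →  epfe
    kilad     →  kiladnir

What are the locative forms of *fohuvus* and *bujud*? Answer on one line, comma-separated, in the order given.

The pattern is voicing of the final consonant: -fe when the stem ends in a voiceless consonant (*zagis*, *ep*); -nir when the stem ends in a voiced consonant (*hehusviw*, *kilad*).
*fohuvus*: final consonant = /s/, voiceless → -fe → *fohuvusfe*.
The final consonant of *bujud* is /d/, which is voiced, so the suffix is -nir, giving *bujudnir*.

fohuvusfe, bujudnir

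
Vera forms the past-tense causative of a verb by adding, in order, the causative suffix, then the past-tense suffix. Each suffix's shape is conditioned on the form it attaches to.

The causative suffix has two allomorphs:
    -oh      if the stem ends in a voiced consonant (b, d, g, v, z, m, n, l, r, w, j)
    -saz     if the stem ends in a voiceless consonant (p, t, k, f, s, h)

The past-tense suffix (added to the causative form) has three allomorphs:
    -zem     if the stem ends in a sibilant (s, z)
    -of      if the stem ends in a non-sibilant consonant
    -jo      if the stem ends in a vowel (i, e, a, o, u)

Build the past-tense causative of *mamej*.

mamejohof

Since the final consonant of *mamej* is /j/ (voiced), it takes -oh, giving *mamejoh*.
Since the final sound of the causative form *mamejoh* is /h/ (a non-sibilant consonant), it takes -of, giving *mamejohof*.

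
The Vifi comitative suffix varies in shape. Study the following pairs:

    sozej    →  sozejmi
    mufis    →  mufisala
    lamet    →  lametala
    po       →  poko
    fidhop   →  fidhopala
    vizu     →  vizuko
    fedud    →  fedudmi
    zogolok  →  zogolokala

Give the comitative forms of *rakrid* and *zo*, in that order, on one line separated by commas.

The pattern is voicing of the final sound: -ala when the stem ends in a voiceless consonant (*mufis*, *lamet*, *fidhop*, *zogolok*); -mi when the stem ends in a voiced consonant (*sozej*, *fedud*); -ko when the stem ends in a vowel (*po*, *vizu*).
*rakrid* — final sound /d/ (a voiced consonant) → -mi → *rakridmi*.
The final sound of *zo* is /o/, which is a vowel, so the suffix is -ko, giving *zoko*.

rakridmi, zoko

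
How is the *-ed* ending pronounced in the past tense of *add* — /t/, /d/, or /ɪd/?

The stem *add* ends in /t/ or /d/.
The -ed suffix is realized as /ɪd/ after /t, d/; as /t/ after other voiceless consonants; and as /d/ after other voiced sounds.
So -ed on *add* is pronounced /ɪd/.

/ɪd/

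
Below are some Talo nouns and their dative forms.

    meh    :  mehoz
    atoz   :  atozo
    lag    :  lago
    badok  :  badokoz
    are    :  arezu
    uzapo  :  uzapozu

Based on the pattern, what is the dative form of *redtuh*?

redtuhoz

The pattern is voicing of the final sound: -oz when the stem ends in a voiceless consonant (*meh*, *badok*); -o when the stem ends in a voiced consonant (*atoz*, *lag*); -zu when the stem ends in a vowel (*are*, *uzapo*).
The final sound of *redtuh* is /h/, which is a voiceless consonant, so the suffix is -oz, giving *redtuhoz*.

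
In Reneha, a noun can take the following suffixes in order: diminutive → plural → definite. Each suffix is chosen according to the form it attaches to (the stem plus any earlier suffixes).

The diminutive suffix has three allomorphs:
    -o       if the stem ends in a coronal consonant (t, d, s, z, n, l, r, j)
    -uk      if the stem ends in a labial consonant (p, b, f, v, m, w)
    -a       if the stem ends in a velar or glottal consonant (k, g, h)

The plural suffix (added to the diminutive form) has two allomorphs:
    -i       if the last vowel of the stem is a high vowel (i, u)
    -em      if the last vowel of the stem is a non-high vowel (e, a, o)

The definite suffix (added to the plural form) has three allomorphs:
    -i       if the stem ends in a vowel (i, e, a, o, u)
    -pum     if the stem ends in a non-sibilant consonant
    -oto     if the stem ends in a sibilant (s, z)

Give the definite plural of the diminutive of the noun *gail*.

*gail* — final consonant /l/ (coronal) → -o → *gailo*.
The last vowel of the diminutive form *gailo* is /o/, which is a non-high vowel, so the plural suffix is -em, giving *gailoem*.
Since the final sound of the plural form *gailoem* is /m/ (a non-sibilant consonant), it takes -pum, giving *gailoempum*.

gailoempum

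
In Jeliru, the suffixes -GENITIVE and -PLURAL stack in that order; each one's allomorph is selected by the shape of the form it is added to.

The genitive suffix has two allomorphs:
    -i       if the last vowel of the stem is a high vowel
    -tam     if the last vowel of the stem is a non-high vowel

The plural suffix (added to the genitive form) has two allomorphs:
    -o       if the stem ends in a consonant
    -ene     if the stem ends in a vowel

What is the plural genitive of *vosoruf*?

*vosoruf* — last vowel /u/ (a high vowel) → -i → *vosorufi*.
The final sound of the genitive form *vosorufi* is /i/, which is a vowel, so the plural suffix is -ene, giving *vosorufiene*.

vosorufiene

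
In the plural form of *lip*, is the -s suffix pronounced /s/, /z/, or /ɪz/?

/s/

The stem *lip* ends in a voiceless non-sibilant consonant.
The plural suffix surfaces as /ɪz/ after sibilants, /s/ after other voiceless consonants, and /z/ after other voiced sounds.
So the plural -s on *lip* is pronounced /s/.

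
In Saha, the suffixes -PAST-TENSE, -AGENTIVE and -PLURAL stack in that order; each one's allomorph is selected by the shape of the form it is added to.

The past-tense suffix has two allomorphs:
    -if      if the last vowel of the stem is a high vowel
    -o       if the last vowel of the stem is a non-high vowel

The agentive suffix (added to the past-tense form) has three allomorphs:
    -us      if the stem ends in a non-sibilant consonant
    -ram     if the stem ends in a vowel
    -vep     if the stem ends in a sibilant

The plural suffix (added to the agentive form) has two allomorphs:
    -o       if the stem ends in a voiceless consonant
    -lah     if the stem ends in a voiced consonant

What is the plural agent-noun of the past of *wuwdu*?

wuwduifuso

Since the last vowel of *wuwdu* is /u/ (a high vowel), it takes -if, giving *wuwduif*.
The past-tense form *wuwduif* — final sound /f/ (a non-sibilant consonant) → -us → *wuwduifus*.
The agentive form *wuwduifus*: final consonant = /s/, voiceless → -o → *wuwduifuso*.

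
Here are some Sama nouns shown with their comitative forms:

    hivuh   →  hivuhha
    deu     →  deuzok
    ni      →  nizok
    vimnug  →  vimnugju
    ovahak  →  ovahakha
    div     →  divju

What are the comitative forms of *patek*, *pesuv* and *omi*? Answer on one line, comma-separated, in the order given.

The alternation tracks the final sound of the stem — -ha when the stem ends in a voiceless consonant (*hivuh*, *ovahak*); -ju when the stem ends in a voiced consonant (*vimnug*, *div*); -zok when the stem ends in a vowel (*deu*, *ni*).
*patek* — final sound /k/ (a voiceless consonant) → -ha → *patekha*.
Since the final sound of *pesuv* is /v/ (a voiced consonant), it takes -ju, giving *pesuvju*.
The final sound of *omi* is /i/, which is a vowel, so the suffix is -zok, giving *omizok*.

patekha, pesuvju, omizok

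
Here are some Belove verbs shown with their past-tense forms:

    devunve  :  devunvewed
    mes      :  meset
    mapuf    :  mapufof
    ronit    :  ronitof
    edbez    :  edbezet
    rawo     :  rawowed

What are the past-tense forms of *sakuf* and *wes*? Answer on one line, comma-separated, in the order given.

The pattern is sibilance of the final sound: -et when the stem ends in a sibilant (*mes*, *edbez*); -of when the stem ends in a non-sibilant consonant (*mapuf*, *ronit*); -wed when the stem ends in a vowel (*devunve*, *rawo*).
Since the final sound of *sakuf* is /f/ (a non-sibilant consonant), it takes -of, giving *sakufof*.
*wes*: final sound = /s/, a sibilant → -et → *weset*.

sakufof, weset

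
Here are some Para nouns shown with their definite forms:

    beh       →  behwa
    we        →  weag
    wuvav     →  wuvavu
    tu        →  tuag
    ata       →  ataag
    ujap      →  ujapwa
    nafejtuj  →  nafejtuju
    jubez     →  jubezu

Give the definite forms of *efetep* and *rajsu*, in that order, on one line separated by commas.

The pattern is voicing of the final sound: -wa when the stem ends in a voiceless consonant (*beh*, *ujap*); -u when the stem ends in a voiced consonant (*wuvav*, *nafejtuj*, *jubez*); -ag when the stem ends in a vowel (*we*, *tu*, *ata*).
*efetep* — final sound /p/ (a voiceless consonant) → -wa → *efetepwa*.
The final sound of *rajsu* is /u/, which is a vowel, so the suffix is -ag, giving *rajsuag*.

efetepwa, rajsuag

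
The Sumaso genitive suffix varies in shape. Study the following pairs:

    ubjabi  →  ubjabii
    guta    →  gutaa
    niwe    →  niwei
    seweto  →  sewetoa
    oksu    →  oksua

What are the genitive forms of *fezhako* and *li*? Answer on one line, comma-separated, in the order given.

Looking at the last vowel of each stem: -i when the last vowel of the stem is a front vowel (*ubjabi*, *niwe*); -a when the last vowel of the stem is a back vowel (*guta*, *seweto*, *oksu*).
*fezhako*: last vowel = /o/, a back vowel → -a → *fezhakoa*.
Since the last vowel of *li* is /i/ (a front vowel), it takes -i, giving *lii*.

fezhakoa, lii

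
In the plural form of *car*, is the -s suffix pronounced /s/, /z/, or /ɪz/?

The stem *car* ends in a voiced non-sibilant sound.
The plural suffix surfaces as /ɪz/ after sibilants, /s/ after other voiceless consonants, and /z/ after other voiced sounds.
So the plural -s on *car* is pronounced /z/.

/z/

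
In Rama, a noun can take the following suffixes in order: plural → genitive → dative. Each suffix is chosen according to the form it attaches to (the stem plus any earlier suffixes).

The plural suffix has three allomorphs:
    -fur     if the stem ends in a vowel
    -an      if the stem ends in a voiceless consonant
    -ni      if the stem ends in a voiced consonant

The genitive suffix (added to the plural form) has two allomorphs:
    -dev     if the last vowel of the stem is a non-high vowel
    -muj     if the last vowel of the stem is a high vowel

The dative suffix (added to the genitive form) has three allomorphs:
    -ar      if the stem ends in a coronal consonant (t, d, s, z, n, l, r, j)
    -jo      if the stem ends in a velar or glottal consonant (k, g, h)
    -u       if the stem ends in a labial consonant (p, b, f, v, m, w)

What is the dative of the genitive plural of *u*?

ufurmujar

*u*: final sound = /u/, a vowel → -fur → *ufur*.
The plural form *ufur*: last vowel = /u/, a high vowel → -muj → *ufurmuj*.
Since the final consonant of the genitive form *ufurmuj* is /j/ (coronal), it takes -ar, giving *ufurmujar*.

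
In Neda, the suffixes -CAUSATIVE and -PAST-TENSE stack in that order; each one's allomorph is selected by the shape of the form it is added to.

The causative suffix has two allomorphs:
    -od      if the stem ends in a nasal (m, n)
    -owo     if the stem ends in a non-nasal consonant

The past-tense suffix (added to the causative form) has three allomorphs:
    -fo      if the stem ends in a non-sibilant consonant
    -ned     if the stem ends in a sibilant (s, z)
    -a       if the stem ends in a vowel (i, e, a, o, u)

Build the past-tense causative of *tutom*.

*tutom*: final consonant = /m/, a nasal → -od → *tutomod*.
The causative form *tutomod*: final sound = /d/, a non-sibilant consonant → -fo → *tutomodfo*.

tutomodfo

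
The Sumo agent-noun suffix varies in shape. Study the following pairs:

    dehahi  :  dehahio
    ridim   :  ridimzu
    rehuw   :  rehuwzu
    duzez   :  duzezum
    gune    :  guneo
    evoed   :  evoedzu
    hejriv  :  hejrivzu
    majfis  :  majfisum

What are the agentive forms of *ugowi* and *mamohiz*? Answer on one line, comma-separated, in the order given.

The alternation tracks the final sound of the stem — -um when the stem ends in a sibilant (*duzez*, *majfis*); -zu when the stem ends in a non-sibilant consonant (*ridim*, *rehuw*, *evoed*, *hejriv*); -o when the stem ends in a vowel (*dehahi*, *gune*).
The final sound of *ugowi* is /i/, which is a vowel, so the suffix is -o, giving *ugowio*.
*mamohiz* — final sound /z/ (a sibilant) → -um → *mamohizum*.

ugowio, mamohizum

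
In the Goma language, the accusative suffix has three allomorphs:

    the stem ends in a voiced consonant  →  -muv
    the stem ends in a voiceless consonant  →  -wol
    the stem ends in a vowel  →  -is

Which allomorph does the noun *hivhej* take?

-muv

Since the final sound of *hivhej* is /j/ (a voiced consonant), it takes -muv.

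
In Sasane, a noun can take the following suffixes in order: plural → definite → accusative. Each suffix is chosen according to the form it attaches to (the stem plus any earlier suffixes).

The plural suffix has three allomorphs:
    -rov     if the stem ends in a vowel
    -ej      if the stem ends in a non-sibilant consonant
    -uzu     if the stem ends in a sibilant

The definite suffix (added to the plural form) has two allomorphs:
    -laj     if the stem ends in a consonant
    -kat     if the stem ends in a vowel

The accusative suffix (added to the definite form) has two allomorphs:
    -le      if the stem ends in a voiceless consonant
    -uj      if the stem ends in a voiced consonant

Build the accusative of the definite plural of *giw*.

giwejlajuj

*giw* — final sound /w/ (a non-sibilant consonant) → -ej → *giwej*.
The final sound of the plural form *giwej* is /j/, which is a consonant, so the definite suffix is -laj, giving *giwejlaj*.
The definite form *giwejlaj* — final consonant /j/ (voiced) → -uj → *giwejlajuj*.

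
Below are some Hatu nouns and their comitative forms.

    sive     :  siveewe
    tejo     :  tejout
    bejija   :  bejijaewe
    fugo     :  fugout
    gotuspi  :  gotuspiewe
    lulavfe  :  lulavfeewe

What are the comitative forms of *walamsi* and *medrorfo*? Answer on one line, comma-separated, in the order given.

walamsiewe, medrorfout

The suffix is conditioned by the last vowel: -ut when the last vowel of the stem is a rounded vowel (*tejo*, *fugo*); -ewe when the last vowel of the stem is an unrounded vowel (*sive*, *bejija*, *gotuspi*, *lulavfe*).
Since the last vowel of *walamsi* is /i/ (an unrounded vowel), it takes -ewe, giving *walamsiewe*.
The last vowel of *medrorfo* is /o/, which is a rounded vowel, so the suffix is -ut, giving *medrorfout*.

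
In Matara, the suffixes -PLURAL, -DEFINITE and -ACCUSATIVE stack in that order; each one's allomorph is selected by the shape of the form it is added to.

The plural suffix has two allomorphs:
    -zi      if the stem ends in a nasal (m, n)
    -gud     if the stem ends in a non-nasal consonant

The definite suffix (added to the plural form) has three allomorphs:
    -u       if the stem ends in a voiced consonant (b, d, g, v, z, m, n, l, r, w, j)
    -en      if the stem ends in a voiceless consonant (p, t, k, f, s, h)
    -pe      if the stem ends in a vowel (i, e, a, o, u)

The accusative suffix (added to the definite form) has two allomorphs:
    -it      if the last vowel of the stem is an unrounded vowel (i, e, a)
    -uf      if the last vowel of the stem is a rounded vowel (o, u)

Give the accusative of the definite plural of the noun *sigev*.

The final consonant of *sigev* is /v/, which is non-nasal, so the plural suffix is -gud, giving *sigevgud*.
The plural form *sigevgud* — final sound /d/ (a voiced consonant) → -u → *sigevgudu*.
The definite form *sigevgudu* — last vowel /u/ (a rounded vowel) → -uf → *sigevguduuf*.

sigevguduuf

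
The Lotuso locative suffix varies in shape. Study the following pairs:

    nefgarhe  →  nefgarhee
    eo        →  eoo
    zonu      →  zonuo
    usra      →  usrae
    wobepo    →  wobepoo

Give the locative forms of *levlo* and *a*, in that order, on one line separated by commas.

levloo, ae

The suffix is conditioned by the last vowel: -o when the last vowel of the stem is a rounded vowel (*eo*, *zonu*, *wobepo*); -e when the last vowel of the stem is an unrounded vowel (*nefgarhe*, *usra*).
*levlo*: last vowel = /o/, a rounded vowel → -o → *levloo*.
The last vowel of *a* is /a/, which is an unrounded vowel, so the suffix is -e, giving *ae*.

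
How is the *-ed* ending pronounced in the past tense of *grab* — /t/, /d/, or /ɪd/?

The stem *grab* ends in a voiced sound other than /d/.
The -ed suffix is realized as /ɪd/ after /t, d/; as /t/ after other voiceless consonants; and as /d/ after other voiced sounds.
So -ed on *grab* is pronounced /d/.

/d/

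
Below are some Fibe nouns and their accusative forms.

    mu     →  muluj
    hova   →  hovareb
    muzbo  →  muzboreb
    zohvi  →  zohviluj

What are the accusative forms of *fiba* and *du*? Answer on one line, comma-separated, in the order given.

Looking at the last vowel of each stem: -luj when the last vowel of the stem is a high vowel (*mu*, *zohvi*); -reb when the last vowel of the stem is a non-high vowel (*hova*, *muzbo*).
*fiba* — last vowel /a/ (a non-high vowel) → -reb → *fibareb*.
*du*: last vowel = /u/, a high vowel → -luj → *duluj*.

fibareb, duluj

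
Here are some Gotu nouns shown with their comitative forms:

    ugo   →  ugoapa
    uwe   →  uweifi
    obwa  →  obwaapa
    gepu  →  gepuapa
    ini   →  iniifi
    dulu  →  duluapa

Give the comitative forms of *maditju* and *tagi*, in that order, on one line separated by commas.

Looking at the last vowel of each stem: -ifi when the last vowel of the stem is a front vowel (*uwe*, *ini*); -apa when the last vowel of the stem is a back vowel (*ugo*, *obwa*, *gepu*, *dulu*).
The last vowel of *maditju* is /u/, which is a back vowel, so the suffix is -apa, giving *maditjuapa*.
*tagi* — last vowel /i/ (a front vowel) → -ifi → *tagiifi*.

maditjuapa, tagiifi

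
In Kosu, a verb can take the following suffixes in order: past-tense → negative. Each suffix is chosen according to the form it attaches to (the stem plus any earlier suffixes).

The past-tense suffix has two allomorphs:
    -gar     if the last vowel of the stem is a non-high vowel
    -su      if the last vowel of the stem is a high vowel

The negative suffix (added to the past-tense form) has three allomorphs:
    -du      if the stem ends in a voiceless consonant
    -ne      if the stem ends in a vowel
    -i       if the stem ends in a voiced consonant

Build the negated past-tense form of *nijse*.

nijsegari

*nijse* — last vowel /e/ (a non-high vowel) → -gar → *nijsegar*.
Since the final sound of the past-tense form *nijsegar* is /r/ (a voiced consonant), it takes -i, giving *nijsegari*.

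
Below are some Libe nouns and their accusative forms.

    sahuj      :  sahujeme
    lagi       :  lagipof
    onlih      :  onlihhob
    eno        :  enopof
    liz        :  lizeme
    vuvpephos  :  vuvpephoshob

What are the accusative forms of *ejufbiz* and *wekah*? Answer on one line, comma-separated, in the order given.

ejufbizeme, wekahhob

The pattern is voicing of the final sound: -hob when the stem ends in a voiceless consonant (*onlih*, *vuvpephos*); -eme when the stem ends in a voiced consonant (*sahuj*, *liz*); -pof when the stem ends in a vowel (*lagi*, *eno*).
Since the final sound of *ejufbiz* is /z/ (a voiced consonant), it takes -eme, giving *ejufbizeme*.
*wekah* — final sound /h/ (a voiceless consonant) → -hob → *wekahhob*.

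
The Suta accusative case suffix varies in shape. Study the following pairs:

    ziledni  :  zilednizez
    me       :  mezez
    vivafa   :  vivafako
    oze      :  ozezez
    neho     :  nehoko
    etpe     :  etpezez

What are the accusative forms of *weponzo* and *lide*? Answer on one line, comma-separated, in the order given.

weponzoko, lidezez

Looking at the last vowel of each stem: -zez when the last vowel of the stem is a front vowel (*ziledni*, *me*, *oze*, *etpe*); -ko when the last vowel of the stem is a back vowel (*vivafa*, *neho*).
*weponzo* — last vowel /o/ (a back vowel) → -ko → *weponzoko*.
*lide*: last vowel = /e/, a front vowel → -zez → *lidezez*.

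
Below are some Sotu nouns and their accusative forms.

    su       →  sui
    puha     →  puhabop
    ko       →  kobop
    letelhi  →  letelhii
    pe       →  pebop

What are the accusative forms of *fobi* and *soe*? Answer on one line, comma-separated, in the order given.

The alternation tracks the last vowel of the stem — -i when the last vowel of the stem is a high vowel (*su*, *letelhi*); -bop when the last vowel of the stem is a non-high vowel (*puha*, *ko*, *pe*).
*fobi*: last vowel = /i/, a high vowel → -i → *fobii*.
The last vowel of *soe* is /e/, which is a non-high vowel, so the suffix is -bop, giving *soebop*.

fobii, soebop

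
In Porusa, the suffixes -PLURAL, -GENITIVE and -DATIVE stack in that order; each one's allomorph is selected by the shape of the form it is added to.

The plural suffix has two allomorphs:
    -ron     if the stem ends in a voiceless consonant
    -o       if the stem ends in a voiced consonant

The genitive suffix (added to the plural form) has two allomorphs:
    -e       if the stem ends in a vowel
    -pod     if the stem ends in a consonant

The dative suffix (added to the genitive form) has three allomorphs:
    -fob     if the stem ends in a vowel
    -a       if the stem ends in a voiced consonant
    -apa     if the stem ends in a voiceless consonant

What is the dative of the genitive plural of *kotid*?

kotidoefob

*kotid*: final consonant = /d/, voiced → -o → *kotido*.
The plural form *kotido*: final sound = /o/, a vowel → -e → *kotidoe*.
The final sound of the genitive form *kotidoe* is /e/, which is a vowel, so the dative suffix is -fob, giving *kotidoefob*.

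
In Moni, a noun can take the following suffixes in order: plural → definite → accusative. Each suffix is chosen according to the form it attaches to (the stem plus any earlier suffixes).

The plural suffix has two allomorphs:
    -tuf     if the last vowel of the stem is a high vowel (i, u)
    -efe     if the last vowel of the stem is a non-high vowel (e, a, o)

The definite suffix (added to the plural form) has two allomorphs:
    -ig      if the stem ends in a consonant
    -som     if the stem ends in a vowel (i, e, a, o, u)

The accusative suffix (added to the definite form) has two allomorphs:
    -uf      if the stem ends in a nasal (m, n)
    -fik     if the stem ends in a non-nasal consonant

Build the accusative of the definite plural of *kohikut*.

Since the last vowel of *kohikut* is /u/ (a high vowel), it takes -tuf, giving *kohikuttuf*.
The final sound of the plural form *kohikuttuf* is /f/, which is a consonant, so the definite suffix is -ig, giving *kohikuttufig*.
The final consonant of the definite form *kohikuttufig* is /g/, which is non-nasal, so the accusative suffix is -fik, giving *kohikuttufigfik*.

kohikuttufigfik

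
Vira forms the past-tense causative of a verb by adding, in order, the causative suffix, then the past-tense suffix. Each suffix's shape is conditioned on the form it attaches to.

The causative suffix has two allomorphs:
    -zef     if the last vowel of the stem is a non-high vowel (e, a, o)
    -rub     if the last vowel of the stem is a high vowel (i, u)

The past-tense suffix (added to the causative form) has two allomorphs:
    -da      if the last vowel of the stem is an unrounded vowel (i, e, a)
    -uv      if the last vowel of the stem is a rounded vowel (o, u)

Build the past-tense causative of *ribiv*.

ribivrubuv

Since the last vowel of *ribiv* is /i/ (a high vowel), it takes -rub, giving *ribivrub*.
The causative form *ribivrub* — last vowel /u/ (a rounded vowel) → -uv → *ribivrubuv*.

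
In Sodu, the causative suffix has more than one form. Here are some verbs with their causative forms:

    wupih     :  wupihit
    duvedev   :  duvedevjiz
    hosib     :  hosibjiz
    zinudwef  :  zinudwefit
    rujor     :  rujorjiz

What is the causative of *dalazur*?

dalazurjiz

The pattern is voicing of the final consonant: -it when the stem ends in a voiceless consonant (*wupih*, *zinudwef*); -jiz when the stem ends in a voiced consonant (*duvedev*, *hosib*, *rujor*).
Since the final consonant of *dalazur* is /r/ (voiced), it takes -jiz, giving *dalazurjiz*.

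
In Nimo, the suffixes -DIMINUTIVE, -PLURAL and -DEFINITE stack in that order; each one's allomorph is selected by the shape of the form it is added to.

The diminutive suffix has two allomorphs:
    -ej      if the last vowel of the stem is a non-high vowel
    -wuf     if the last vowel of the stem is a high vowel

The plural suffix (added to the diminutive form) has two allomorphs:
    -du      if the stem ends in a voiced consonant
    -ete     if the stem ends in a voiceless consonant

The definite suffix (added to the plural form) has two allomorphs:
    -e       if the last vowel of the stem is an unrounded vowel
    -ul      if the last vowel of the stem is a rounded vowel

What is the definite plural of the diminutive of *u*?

The last vowel of *u* is /u/, which is a high vowel, so the diminutive suffix is -wuf, giving *uwuf*.
Since the final consonant of the diminutive form *uwuf* is /f/ (voiceless), it takes -ete, giving *uwufete*.
The last vowel of the plural form *uwufete* is /e/, which is an unrounded vowel, so the definite suffix is -e, giving *uwufetee*.

uwufetee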